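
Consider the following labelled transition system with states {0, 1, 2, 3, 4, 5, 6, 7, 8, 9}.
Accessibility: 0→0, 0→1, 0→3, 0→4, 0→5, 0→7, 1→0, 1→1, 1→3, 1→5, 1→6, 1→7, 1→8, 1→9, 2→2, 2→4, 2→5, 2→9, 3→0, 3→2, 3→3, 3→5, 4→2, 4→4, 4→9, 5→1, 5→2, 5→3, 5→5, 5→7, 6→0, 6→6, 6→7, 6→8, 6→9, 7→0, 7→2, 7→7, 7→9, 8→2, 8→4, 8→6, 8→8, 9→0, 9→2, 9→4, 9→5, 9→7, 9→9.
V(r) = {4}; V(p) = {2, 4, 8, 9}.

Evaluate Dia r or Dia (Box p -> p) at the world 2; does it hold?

Yes

At 2: Dia r is true, Dia (Box p -> p) is true, so Dia r or Dia (Box p -> p) is true.
  At 2: Dia r requires r at some successor in {2, 4, 5, 9}.
    r holds at 4, so Dia r is true at 2.
  At 2: Dia (Box p -> p) requires Box p -> p at some successor in {2, 4, 5, 9}.
    Box p -> p holds at 2, so Dia (Box p -> p) is true at 2.
      At 2: Box p is false, p is true, so Box p -> p is true.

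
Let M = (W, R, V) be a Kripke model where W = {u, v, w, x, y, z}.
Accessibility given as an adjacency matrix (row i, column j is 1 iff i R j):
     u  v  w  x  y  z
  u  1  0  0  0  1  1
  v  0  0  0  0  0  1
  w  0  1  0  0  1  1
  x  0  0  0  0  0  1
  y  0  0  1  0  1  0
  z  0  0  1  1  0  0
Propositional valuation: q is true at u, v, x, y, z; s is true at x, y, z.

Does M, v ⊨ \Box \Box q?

No

At v: \Box \Box q requires \Box q at every successor {z}.
  \Box q fails at z, so \Box \Box q is false at v.
    At z: \Box q requires q at every successor {w, x}.
      q fails at w, so \Box q is false at z.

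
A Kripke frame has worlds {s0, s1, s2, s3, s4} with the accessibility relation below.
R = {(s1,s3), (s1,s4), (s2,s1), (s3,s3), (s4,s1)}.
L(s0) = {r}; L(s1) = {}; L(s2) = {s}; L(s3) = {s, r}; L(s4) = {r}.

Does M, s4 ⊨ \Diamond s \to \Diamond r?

Recall that \Diamond ψ holds at a world iff ψ holds at some accessible world.
At s4: \Diamond s is false, \Diamond r is false, so \Diamond s \to \Diamond r is true.
  At s4: \Diamond s requires s at some successor in {s1}.
    At s1: s is false.
  So \Diamond s is false at s4.
  At s4: \Diamond r requires r at some successor in {s1}.
    At s1: r is false.
  So \Diamond r is false at s4.

Yes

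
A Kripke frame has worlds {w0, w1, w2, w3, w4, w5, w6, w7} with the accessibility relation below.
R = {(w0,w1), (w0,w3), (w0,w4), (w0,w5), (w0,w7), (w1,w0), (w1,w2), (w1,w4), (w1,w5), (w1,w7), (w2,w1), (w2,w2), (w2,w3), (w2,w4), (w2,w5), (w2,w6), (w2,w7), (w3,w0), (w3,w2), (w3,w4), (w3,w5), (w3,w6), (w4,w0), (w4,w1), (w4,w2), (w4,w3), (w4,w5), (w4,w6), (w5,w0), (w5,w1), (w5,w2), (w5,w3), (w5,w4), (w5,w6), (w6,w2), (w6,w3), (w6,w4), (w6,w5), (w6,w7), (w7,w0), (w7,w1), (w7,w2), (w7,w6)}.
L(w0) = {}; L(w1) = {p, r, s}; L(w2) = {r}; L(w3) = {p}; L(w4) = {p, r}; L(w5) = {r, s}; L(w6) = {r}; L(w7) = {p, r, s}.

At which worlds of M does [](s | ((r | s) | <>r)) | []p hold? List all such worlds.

w0, w1, w2, w3, w4, w5, w6, w7

Let φ = [](s | ((r | s) | <>r)) | []p. Evaluate φ at each world:
  w0 (successors {w1, w3, w4, w5, w7}): φ is true.
  w1 (successors {w0, w2, w4, w5, w7}): φ is true.
  w2 (successors {w1, w2, w3, w4, w5, w6, w7}): φ is true.
  w3 (successors {w0, w2, w4, w5, w6}): φ is true.
  w4 (successors {w0, w1, w2, w3, w5, w6}): φ is true.
  w5 (successors {w0, w1, w2, w3, w4, w6}): φ is true.
  w6 (successors {w2, w3, w4, w5, w7}): φ is true.
  w7 (successors {w0, w1, w2, w6}): φ is true.
For instance, at w0:
  At w0: [](s | ((r | s) | <>r)) is true, []p is false, so [](s | ((r | s) | <>r)) | []p is true.
    At w0: [](s | ((r | s) | <>r)) requires s | ((r | s) | <>r) at every successor {w1, w3, w4, w5, w7}.
      At w1: s | ((r | s) | <>r) is true.
      At w3: s | ((r | s) | <>r) is true.
      At w4: s | ((r | s) | <>r) is true.
      At w5: s | ((r | s) | <>r) is true.
      At w7: s | ((r | s) | <>r) is true.
    So [](s | ((r | s) | <>r)) is true at w0.
    At w0: []p requires p at every successor {w1, w3, w4, w5, w7}.
      p fails at w5, so []p is false at w0.
Satisfying worlds: {w0, w1, w2, w3, w4, w5, w6, w7}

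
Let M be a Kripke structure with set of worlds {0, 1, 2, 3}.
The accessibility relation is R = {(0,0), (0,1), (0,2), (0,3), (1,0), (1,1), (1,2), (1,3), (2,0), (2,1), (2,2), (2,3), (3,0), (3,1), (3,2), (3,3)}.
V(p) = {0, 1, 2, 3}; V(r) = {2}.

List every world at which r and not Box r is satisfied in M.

2

Let φ = r and not Box r. Evaluate φ at each world:
  0 (successors {0, 1, 2, 3}): φ is false.
  1 (successors {0, 1, 2, 3}): φ is false.
  2 (successors {0, 1, 2, 3}): φ is true.
  3 (successors {0, 1, 2, 3}): φ is false.
For instance, at 1:
  At 1: r is false, not Box r is true, so r and not Box r is false.
    At 1: Box r is false, so not Box r is true.
      At 1: Box r requires r at every successor {0, 1, 2, 3}.
        r fails at 0, so Box r is false at 1.
Satisfying worlds: {2}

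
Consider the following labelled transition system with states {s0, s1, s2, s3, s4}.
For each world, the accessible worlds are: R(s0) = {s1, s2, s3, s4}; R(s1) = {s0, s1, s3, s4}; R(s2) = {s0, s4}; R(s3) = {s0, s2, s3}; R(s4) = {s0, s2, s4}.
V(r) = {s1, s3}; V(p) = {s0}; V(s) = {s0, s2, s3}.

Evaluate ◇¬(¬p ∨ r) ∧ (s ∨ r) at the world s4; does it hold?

No

At s4: ◇¬(¬p ∨ r) is true, s ∨ r is false, so ◇¬(¬p ∨ r) ∧ (s ∨ r) is false.
  At s4: ◇¬(¬p ∨ r) requires ¬(¬p ∨ r) at some successor in {s0, s2, s4}.
    ¬(¬p ∨ r) holds at s0, so ◇¬(¬p ∨ r) is true at s4.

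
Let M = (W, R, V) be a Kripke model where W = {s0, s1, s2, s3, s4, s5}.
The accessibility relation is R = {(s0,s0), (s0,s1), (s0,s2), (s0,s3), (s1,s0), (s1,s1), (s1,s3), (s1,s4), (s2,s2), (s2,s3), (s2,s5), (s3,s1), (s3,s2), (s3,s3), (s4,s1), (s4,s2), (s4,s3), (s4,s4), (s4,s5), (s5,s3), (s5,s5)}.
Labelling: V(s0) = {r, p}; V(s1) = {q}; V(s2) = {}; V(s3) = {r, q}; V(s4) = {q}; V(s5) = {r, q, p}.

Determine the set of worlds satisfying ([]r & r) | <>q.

Let φ = ([]r & r) | <>q. Evaluate φ at each world:
  s0 (successors {s0, s1, s2, s3}): φ is true.
  s1 (successors {s0, s1, s3, s4}): φ is true.
  s2 (successors {s2, s3, s5}): φ is true.
  s3 (successors {s1, s2, s3}): φ is true.
  s4 (successors {s1, s2, s3, s4, s5}): φ is true.
  s5 (successors {s3, s5}): φ is true.
For instance, at s2:
  At s2: []r & r is false, <>q is true, so ([]r & r) | <>q is true.
    At s2: []r is false, r is false, so []r & r is false.
      At s2: []r requires r at every successor {s2, s3, s5}.
        r fails at s2, so []r is false at s2.
    At s2: <>q requires q at some successor in {s2, s3, s5}.
      q holds at s3, so <>q is true at s2.
Satisfying worlds: {s0, s1, s2, s3, s4, s5}

s0, s1, s2, s3, s4, s5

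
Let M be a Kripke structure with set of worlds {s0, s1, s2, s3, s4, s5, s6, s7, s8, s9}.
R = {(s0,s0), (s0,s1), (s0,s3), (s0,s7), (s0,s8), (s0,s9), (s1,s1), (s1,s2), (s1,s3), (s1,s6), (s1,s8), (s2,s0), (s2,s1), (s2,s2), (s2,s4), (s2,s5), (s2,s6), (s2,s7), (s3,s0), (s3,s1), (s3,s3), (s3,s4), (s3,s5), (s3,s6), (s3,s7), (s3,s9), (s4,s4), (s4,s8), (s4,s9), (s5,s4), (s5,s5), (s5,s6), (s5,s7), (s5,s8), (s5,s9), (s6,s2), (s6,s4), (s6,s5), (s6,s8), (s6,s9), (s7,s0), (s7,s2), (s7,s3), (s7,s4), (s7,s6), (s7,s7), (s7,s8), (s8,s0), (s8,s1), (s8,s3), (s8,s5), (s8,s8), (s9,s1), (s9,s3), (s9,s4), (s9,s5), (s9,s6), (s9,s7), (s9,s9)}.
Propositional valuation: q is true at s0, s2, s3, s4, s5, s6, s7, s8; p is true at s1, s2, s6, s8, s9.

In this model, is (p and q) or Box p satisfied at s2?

Yes

At s2: p and q is true, Box p is false, so (p and q) or Box p is true.
  At s2: Box p requires p at every successor {s0, s1, s2, s4, s5, s6, s7}.
    p fails at s0, so Box p is false at s2.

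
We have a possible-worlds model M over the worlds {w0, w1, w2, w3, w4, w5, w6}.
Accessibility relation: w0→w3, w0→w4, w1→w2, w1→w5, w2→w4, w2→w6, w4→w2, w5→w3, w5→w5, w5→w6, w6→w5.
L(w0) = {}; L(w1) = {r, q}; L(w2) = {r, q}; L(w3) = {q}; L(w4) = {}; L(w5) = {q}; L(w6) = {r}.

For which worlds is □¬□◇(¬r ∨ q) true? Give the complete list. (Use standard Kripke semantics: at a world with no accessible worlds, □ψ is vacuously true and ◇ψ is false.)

Recall that □ψ holds at a world iff ψ holds at every accessible world, and ◇ψ holds iff ψ holds at some accessible world.
Let φ = □¬□◇(¬r ∨ q). Evaluate φ at each world:
  w0 (successors {w3, w4}): φ is false.
  w1 (successors {w2, w5}): φ is false.
  w2 (successors {w4, w6}): φ is false.
  w3 (successors ∅): φ is true.
  w4 (successors {w2}): φ is false.
  w5 (successors {w3, w5, w6}): φ is false.
  w6 (successors {w5}): φ is true.
For instance, at w6:
  At w6: □¬□◇(¬r ∨ q) requires ¬□◇(¬r ∨ q) at every successor {w5}.
      At w5: □◇(¬r ∨ q) is false, so ¬□◇(¬r ∨ q) is true.
  So □¬□◇(¬r ∨ q) is true at w6.
Satisfying worlds: {w3, w6}

w3, w6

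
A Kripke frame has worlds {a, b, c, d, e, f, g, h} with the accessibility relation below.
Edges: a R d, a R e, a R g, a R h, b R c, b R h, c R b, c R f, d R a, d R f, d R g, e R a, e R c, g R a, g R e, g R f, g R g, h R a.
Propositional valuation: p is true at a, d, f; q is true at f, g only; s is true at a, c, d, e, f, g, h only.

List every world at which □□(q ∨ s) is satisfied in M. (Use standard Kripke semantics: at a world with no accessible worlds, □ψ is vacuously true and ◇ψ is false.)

Recall that □ψ holds at a world iff ψ holds at every accessible world, and ◇ψ holds iff ψ holds at some accessible world.
Let φ = □□(q ∨ s). Evaluate φ at each world:
  a (successors {d, e, g, h}): φ is true.
  b (successors {c, h}): φ is false.
  c (successors {b, f}): φ is true.
  d (successors {a, f, g}): φ is true.
  e (successors {a, c}): φ is false.
  f (successors ∅): φ is true.
  g (successors {a, e, f, g}): φ is true.
  h (successors {a}): φ is true.
For instance, at e:
  At e: □□(q ∨ s) requires □(q ∨ s) at every successor {a, c}.
    □(q ∨ s) fails at c, so □□(q ∨ s) is false at e.
      At c: □(q ∨ s) requires q ∨ s at every successor {b, f}.
        q ∨ s fails at b, so □(q ∨ s) is false at c.
Satisfying worlds: {a, c, d, f, g, h}

a, c, d, f, g, h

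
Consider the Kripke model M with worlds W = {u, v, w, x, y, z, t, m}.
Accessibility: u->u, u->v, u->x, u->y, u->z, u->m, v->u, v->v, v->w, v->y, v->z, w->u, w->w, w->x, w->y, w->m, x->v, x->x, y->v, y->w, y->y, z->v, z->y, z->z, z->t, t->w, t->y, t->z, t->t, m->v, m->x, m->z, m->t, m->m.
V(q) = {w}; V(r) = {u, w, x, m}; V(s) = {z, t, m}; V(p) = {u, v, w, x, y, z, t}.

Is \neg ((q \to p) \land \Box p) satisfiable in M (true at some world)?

Let φ = \neg ((q \to p) \land \Box p). Evaluate φ at each world:
  u (successors {u, v, x, y, z, m}): φ is true.
  v (successors {u, v, w, y, z}): φ is false.
  w (successors {u, w, x, y, m}): φ is true.
  x (successors {v, x}): φ is false.
  y (successors {v, w, y}): φ is false.
  z (successors {v, y, z, t}): φ is false.
  t (successors {w, y, z, t}): φ is false.
  m (successors {v, x, z, t, m}): φ is true.
Detail at u (witness):
  At u: (q \to p) \land \Box p is false, so \neg ((q \to p) \land \Box p) is true.
    At u: q \to p is true, \Box p is false, so (q \to p) \land \Box p is false.
      At u: \Box p requires p at every successor {u, v, x, y, z, m}.
        p fails at m, so \Box p is false at u.

Yes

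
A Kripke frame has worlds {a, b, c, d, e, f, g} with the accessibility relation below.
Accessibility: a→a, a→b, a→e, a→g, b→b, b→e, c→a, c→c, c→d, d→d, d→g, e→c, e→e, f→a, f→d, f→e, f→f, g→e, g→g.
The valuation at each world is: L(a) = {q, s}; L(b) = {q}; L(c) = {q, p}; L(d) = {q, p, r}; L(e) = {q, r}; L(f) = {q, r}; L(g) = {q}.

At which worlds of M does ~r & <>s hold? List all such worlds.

Let φ = ~r & <>s. Evaluate φ at each world:
  a (successors {a, b, e, g}): φ is true.
  b (successors {b, e}): φ is false.
  c (successors {a, c, d}): φ is true.
  d (successors {d, g}): φ is false.
  e (successors {c, e}): φ is false.
  f (successors {a, d, e, f}): φ is false.
  g (successors {e, g}): φ is false.
For instance, at b:
  At b: ~r is true, <>s is false, so ~r & <>s is false.
    At b: <>s requires s at some successor in {b, e}.
      At b: s is false.
      At e: s is false.
    So <>s is false at b.
Satisfying worlds: {a, c}

a, c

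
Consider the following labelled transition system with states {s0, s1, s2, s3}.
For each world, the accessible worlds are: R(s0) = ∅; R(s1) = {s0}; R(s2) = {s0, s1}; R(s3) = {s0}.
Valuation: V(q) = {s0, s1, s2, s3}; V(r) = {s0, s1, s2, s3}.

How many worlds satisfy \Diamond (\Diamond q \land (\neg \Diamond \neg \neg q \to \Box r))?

Let φ = \Diamond (\Diamond q \land (\neg \Diamond \neg \neg q \to \Box r)). Evaluate φ at each world:
  s0 (successors ∅): φ is false.
  s1 (successors {s0}): φ is false.
  s2 (successors {s0, s1}): φ is true.
  s3 (successors {s0}): φ is false.
For instance, at s3:
  At s3: \Diamond (\Diamond q \land (\neg \Diamond \neg \neg q \to \Box r)) requires \Diamond q \land (\neg \Diamond \neg \neg q \to \Box r) at some successor in {s0}.
    At s0: \Diamond q \land (\neg \Diamond \neg \neg q \to \Box r) is false.
  So \Diamond (\Diamond q \land (\neg \Diamond \neg \neg q \to \Box r)) is false at s3.
Satisfying worlds: {s2}

1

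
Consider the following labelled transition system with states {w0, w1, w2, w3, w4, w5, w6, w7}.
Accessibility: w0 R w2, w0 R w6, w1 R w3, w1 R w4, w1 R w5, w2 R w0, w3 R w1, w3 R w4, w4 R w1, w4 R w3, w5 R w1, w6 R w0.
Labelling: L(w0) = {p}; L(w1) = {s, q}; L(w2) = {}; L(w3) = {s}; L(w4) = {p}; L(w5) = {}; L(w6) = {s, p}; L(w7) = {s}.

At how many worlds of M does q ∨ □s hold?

Let φ = q ∨ □s. Evaluate φ at each world:
  w0 (successors {w2, w6}): φ is false.
  w1 (successors {w3, w4, w5}): φ is true.
  w2 (successors {w0}): φ is false.
  w3 (successors {w1, w4}): φ is false.
  w4 (successors {w1, w3}): φ is true.
  w5 (successors {w1}): φ is true.
  w6 (successors {w0}): φ is false.
  w7 (successors ∅): φ is true.
For instance, at w6:
  At w6: q is false, □s is false, so q ∨ □s is false.
    At w6: □s requires s at every successor {w0}.
      s fails at w0, so □s is false at w6.
Satisfying worlds: {w1, w4, w5, w7}

4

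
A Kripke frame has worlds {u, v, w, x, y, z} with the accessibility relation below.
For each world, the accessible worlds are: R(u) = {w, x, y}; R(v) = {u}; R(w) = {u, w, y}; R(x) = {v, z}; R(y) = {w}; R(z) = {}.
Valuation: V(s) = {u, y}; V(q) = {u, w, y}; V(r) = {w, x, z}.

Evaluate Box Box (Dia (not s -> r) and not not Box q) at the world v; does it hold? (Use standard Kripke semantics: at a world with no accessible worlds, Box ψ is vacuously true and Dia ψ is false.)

Recall that Box ψ holds at a world iff ψ holds at every accessible world, and Dia ψ holds iff ψ holds at some accessible world.
At v: Box Box (Dia (not s -> r) and not not Box q) requires Box (Dia (not s -> r) and not not Box q) at every successor {u}.
  Box (Dia (not s -> r) and not not Box q) fails at u, so Box Box (Dia (not s -> r) and not not Box q) is false at v.
    At u: Box (Dia (not s -> r) and not not Box q) requires Dia (not s -> r) and not not Box q at every successor {w, x, y}.
      Dia (not s -> r) and not not Box q fails at x, so Box (Dia (not s -> r) and not not Box q) is false at u.

No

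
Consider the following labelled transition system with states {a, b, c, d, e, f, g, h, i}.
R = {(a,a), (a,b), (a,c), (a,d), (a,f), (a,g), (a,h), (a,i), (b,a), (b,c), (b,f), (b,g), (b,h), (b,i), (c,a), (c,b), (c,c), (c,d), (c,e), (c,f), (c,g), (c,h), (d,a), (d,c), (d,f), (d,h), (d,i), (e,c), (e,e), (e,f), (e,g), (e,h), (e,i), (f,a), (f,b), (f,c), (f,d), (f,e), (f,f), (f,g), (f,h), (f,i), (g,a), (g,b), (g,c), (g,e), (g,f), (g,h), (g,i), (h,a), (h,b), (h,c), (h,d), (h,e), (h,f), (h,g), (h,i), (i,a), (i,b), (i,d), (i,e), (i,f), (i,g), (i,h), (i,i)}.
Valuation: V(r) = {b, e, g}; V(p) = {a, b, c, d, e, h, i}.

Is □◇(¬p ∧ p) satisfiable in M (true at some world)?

Let φ = □◇(¬p ∧ p). Evaluate φ at each world:
  a (successors {a, b, c, d, f, g, h, i}): φ is false.
  b (successors {a, c, f, g, h, i}): φ is false.
  c (successors {a, b, c, d, e, f, g, h}): φ is false.
  d (successors {a, c, f, h, i}): φ is false.
  e (successors {c, e, f, g, h, i}): φ is false.
  f (successors {a, b, c, d, e, f, g, h, i}): φ is false.
  g (successors {a, b, c, e, f, h, i}): φ is false.
  h (successors {a, b, c, d, e, f, g, i}): φ is false.
  i (successors {a, b, d, e, f, g, h, i}): φ is false.
For instance, at i:
  At i: □◇(¬p ∧ p) requires ◇(¬p ∧ p) at every successor {a, b, d, e, f, g, h, i}.
    ◇(¬p ∧ p) fails at a, so □◇(¬p ∧ p) is false at i.
      At a: ◇(¬p ∧ p) requires ¬p ∧ p at some successor in {a, b, c, d, f, g, h, i}.
        At a: ¬p ∧ p is false.
        At b: ¬p ∧ p is false.
        At c: ¬p ∧ p is false.
        At d: ¬p ∧ p is false.
        At f: ¬p ∧ p is false.
        At g: ¬p ∧ p is false.
        At h: ¬p ∧ p is false.
        At i: ¬p ∧ p is false.
      So ◇(¬p ∧ p) is false at a.

No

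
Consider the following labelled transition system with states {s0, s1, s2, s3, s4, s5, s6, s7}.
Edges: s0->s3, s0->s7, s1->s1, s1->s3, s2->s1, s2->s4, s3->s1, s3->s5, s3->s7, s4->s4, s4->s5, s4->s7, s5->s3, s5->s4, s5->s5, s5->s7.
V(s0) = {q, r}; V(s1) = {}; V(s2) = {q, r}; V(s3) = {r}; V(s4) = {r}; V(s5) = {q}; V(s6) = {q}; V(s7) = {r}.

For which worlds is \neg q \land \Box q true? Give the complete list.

Let φ = \neg q \land \Box q. Evaluate φ at each world:
  s0 (successors {s3, s7}): φ is false.
  s1 (successors {s1, s3}): φ is false.
  s2 (successors {s1, s4}): φ is false.
  s3 (successors {s1, s5, s7}): φ is false.
  s4 (successors {s4, s5, s7}): φ is false.
  s5 (successors {s3, s4, s5, s7}): φ is false.
  s6 (successors ∅): φ is false.
  s7 (successors ∅): φ is true.
For instance, at s2:
  At s2: \neg q is false, \Box q is false, so \neg q \land \Box q is false.
    At s2: \Box q requires q at every successor {s1, s4}.
      q fails at s1, so \Box q is false at s2.
Satisfying worlds: {s7}

s7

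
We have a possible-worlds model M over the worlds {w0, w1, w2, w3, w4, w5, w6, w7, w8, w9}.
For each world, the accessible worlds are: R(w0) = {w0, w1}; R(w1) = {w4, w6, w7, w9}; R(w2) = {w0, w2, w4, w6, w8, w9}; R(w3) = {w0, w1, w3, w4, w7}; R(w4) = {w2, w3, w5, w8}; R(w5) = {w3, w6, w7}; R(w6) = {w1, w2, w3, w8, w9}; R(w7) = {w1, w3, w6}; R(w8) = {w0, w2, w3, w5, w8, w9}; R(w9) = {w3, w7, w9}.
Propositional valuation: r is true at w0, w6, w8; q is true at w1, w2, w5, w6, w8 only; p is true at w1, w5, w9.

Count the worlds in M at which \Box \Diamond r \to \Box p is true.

Let φ = \Box \Diamond r \to \Box p. Evaluate φ at each world:
  w0 (successors {w0, w1}): φ is false.
  w1 (successors {w4, w6, w7, w9}): φ is true.
  w2 (successors {w0, w2, w4, w6, w8, w9}): φ is true.
  w3 (successors {w0, w1, w3, w4, w7}): φ is false.
  w4 (successors {w2, w3, w5, w8}): φ is false.
  w5 (successors {w3, w6, w7}): φ is false.
  w6 (successors {w1, w2, w3, w8, w9}): φ is true.
  w7 (successors {w1, w3, w6}): φ is false.
  w8 (successors {w0, w2, w3, w5, w8, w9}): φ is true.
  w9 (successors {w3, w7, w9}): φ is true.
For instance, at w1:
  At w1: \Box \Diamond r is false, \Box p is false, so \Box \Diamond r \to \Box p is true.
    At w1: \Box \Diamond r requires \Diamond r at every successor {w4, w6, w7, w9}.
      \Diamond r fails at w9, so \Box \Diamond r is false at w1.
    At w1: \Box p requires p at every successor {w4, w6, w7, w9}.
      p fails at w4, so \Box p is false at w1.
Satisfying worlds: {w1, w2, w6, w8, w9}

5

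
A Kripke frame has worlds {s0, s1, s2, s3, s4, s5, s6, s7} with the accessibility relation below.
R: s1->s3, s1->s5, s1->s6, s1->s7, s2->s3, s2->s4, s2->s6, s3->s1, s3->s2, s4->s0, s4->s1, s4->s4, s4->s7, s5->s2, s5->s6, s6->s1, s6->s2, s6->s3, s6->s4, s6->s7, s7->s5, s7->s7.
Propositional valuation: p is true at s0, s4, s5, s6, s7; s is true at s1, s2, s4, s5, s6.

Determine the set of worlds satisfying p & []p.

Let φ = p & []p. Evaluate φ at each world:
  s0 (successors ∅): φ is true.
  s1 (successors {s3, s5, s6, s7}): φ is false.
  s2 (successors {s3, s4, s6}): φ is false.
  s3 (successors {s1, s2}): φ is false.
  s4 (successors {s0, s1, s4, s7}): φ is false.
  s5 (successors {s2, s6}): φ is false.
  s6 (successors {s1, s2, s3, s4, s7}): φ is false.
  s7 (successors {s5, s7}): φ is true.
For instance, at s4:
  At s4: p is true, []p is false, so p & []p is false.
    At s4: []p requires p at every successor {s0, s1, s4, s7}.
      p fails at s1, so []p is false at s4.
Satisfying worlds: {s0, s7}

s0, s7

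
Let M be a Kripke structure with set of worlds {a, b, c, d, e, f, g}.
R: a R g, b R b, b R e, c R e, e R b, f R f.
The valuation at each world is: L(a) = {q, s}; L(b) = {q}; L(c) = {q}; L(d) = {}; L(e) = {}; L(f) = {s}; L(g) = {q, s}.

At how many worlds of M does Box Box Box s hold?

Let φ = Box Box Box s. Evaluate φ at each world:
  a (successors {g}): φ is true.
  b (successors {b, e}): φ is false.
  c (successors {e}): φ is false.
  d (successors ∅): φ is true.
  e (successors {b}): φ is false.
  f (successors {f}): φ is true.
  g (successors ∅): φ is true.
For instance, at e:
  At e: Box Box Box s requires Box Box s at every successor {b}.
    Box Box s fails at b, so Box Box Box s is false at e.
      At b: Box Box s requires Box s at every successor {b, e}.
        Box s fails at b, so Box Box s is false at b.
Satisfying worlds: {a, d, f, g}

4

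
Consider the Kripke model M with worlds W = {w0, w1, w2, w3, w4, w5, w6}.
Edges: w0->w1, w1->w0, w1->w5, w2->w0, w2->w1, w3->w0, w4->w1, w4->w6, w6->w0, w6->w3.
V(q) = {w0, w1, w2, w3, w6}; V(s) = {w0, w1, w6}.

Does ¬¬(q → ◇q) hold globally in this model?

Yes

Let φ = ¬¬(q → ◇q). Evaluate φ at each world:
  w0 (successors {w1}): φ is true.
  w1 (successors {w0, w5}): φ is true.
  w2 (successors {w0, w1}): φ is true.
  w3 (successors {w0}): φ is true.
  w4 (successors {w1, w6}): φ is true.
  w5 (successors ∅): φ is true.
  w6 (successors {w0, w3}): φ is true.
For instance, at w0:
  At w0: ¬(q → ◇q) is false, so ¬¬(q → ◇q) is true.
    At w0: q → ◇q is true, so ¬(q → ◇q) is false.
      At w0: q is true, ◇q is true, so q → ◇q is true.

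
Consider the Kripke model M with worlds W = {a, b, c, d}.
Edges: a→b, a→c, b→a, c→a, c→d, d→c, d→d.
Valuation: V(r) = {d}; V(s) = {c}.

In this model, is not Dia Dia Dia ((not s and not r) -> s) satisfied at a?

No

At a: Dia Dia Dia ((not s and not r) -> s) is true, so not Dia Dia Dia ((not s and not r) -> s) is false.
  At a: Dia Dia Dia ((not s and not r) -> s) requires Dia Dia ((not s and not r) -> s) at some successor in {b, c}.
    Dia Dia ((not s and not r) -> s) holds at b, so Dia Dia Dia ((not s and not r) -> s) is true at a.
      At b: Dia Dia ((not s and not r) -> s) requires Dia ((not s and not r) -> s) at some successor in {a}.
        Dia ((not s and not r) -> s) holds at a, so Dia Dia ((not s and not r) -> s) is true at b.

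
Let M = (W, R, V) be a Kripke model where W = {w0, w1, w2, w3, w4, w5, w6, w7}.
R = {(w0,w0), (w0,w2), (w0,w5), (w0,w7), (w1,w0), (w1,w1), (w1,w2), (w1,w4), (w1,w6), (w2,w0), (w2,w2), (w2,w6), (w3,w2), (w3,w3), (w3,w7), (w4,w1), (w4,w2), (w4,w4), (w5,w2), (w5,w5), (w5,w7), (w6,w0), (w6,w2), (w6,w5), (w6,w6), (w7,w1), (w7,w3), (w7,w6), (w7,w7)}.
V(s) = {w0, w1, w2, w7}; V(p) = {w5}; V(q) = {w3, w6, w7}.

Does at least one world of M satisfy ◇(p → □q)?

Yes

Let φ = ◇(p → □q). Evaluate φ at each world:
  w0 (successors {w0, w2, w5, w7}): φ is true.
  w1 (successors {w0, w1, w2, w4, w6}): φ is true.
  w2 (successors {w0, w2, w6}): φ is true.
  w3 (successors {w2, w3, w7}): φ is true.
  w4 (successors {w1, w2, w4}): φ is true.
  w5 (successors {w2, w5, w7}): φ is true.
  w6 (successors {w0, w2, w5, w6}): φ is true.
  w7 (successors {w1, w3, w6, w7}): φ is true.
Detail at w0 (witness):
  At w0: ◇(p → □q) requires p → □q at some successor in {w0, w2, w5, w7}.
    p → □q holds at w0, so ◇(p → □q) is true at w0.
      At w0: p is false, □q is false, so p → □q is true.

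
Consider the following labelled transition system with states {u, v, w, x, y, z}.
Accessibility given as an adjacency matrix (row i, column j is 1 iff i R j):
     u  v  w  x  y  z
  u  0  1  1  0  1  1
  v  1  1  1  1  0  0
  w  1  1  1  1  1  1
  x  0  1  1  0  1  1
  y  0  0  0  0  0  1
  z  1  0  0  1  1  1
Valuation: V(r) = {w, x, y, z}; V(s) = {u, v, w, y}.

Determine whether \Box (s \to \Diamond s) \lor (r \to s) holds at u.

Recall that \Box ψ holds at a world iff ψ holds at every accessible world, and \Diamond ψ holds iff ψ holds at some accessible world.
At u: \Box (s \to \Diamond s) is false, r \to s is true, so \Box (s \to \Diamond s) \lor (r \to s) is true.
  At u: \Box (s \to \Diamond s) requires s \to \Diamond s at every successor {v, w, y, z}.
    s \to \Diamond s fails at y, so \Box (s \to \Diamond s) is false at u.
      At y: s is true, \Diamond s is false, so s \to \Diamond s is false.

Yes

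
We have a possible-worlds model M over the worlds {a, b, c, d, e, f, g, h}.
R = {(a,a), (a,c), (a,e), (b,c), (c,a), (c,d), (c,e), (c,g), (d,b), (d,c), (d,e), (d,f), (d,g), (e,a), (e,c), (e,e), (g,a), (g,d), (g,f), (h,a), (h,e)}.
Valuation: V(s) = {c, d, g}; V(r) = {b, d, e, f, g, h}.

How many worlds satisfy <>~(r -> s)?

Recall that <>ψ holds at a world iff ψ holds at some accessible world.
Let φ = <>~(r -> s). Evaluate φ at each world:
  a (successors {a, c, e}): φ is true.
  b (successors {c}): φ is false.
  c (successors {a, d, e, g}): φ is true.
  d (successors {b, c, e, f, g}): φ is true.
  e (successors {a, c, e}): φ is true.
  f (successors ∅): φ is false.
  g (successors {a, d, f}): φ is true.
  h (successors {a, e}): φ is true.
For instance, at d:
  At d: <>~(r -> s) requires ~(r -> s) at some successor in {b, c, e, f, g}.
    ~(r -> s) holds at b, so <>~(r -> s) is true at d.
Satisfying worlds: {a, c, d, e, g, h}

6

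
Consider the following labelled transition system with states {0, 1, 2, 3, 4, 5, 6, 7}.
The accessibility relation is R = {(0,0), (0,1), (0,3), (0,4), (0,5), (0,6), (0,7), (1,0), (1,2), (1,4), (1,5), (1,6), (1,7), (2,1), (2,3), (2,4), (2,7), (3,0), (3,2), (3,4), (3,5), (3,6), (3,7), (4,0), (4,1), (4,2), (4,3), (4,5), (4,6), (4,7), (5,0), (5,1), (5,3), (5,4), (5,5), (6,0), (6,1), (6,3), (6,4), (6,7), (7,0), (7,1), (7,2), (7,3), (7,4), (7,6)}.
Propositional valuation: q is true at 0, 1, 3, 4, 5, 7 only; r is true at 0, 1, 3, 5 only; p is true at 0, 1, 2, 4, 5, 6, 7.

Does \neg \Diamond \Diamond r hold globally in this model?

Let φ = \neg \Diamond \Diamond r. Evaluate φ at each world:
  0 (successors {0, 1, 3, 4, 5, 6, 7}): φ is false.
  1 (successors {0, 2, 4, 5, 6, 7}): φ is false.
  2 (successors {1, 3, 4, 7}): φ is false.
  3 (successors {0, 2, 4, 5, 6, 7}): φ is false.
  4 (successors {0, 1, 2, 3, 5, 6, 7}): φ is false.
  5 (successors {0, 1, 3, 4, 5}): φ is false.
  6 (successors {0, 1, 3, 4, 7}): φ is false.
  7 (successors {0, 1, 2, 3, 4, 6}): φ is false.
Detail at 0 (counterexample):
  At 0: \Diamond \Diamond r is true, so \neg \Diamond \Diamond r is false.
    At 0: \Diamond \Diamond r requires \Diamond r at some successor in {0, 1, 3, 4, 5, 6, 7}.
      \Diamond r holds at 0, so \Diamond \Diamond r is true at 0.

No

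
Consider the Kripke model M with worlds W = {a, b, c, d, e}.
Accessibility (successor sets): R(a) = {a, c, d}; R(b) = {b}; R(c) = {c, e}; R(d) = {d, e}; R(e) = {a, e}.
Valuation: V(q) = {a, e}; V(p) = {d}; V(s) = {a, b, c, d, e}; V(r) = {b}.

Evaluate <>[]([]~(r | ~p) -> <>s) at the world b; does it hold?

Yes

At b: <>[]([]~(r | ~p) -> <>s) requires []([]~(r | ~p) -> <>s) at some successor in {b}.
  []([]~(r | ~p) -> <>s) holds at b, so <>[]([]~(r | ~p) -> <>s) is true at b.
    At b: []([]~(r | ~p) -> <>s) requires []~(r | ~p) -> <>s at every successor {b}.
      At b: []~(r | ~p) -> <>s is true.
    So []([]~(r | ~p) -> <>s) is true at b.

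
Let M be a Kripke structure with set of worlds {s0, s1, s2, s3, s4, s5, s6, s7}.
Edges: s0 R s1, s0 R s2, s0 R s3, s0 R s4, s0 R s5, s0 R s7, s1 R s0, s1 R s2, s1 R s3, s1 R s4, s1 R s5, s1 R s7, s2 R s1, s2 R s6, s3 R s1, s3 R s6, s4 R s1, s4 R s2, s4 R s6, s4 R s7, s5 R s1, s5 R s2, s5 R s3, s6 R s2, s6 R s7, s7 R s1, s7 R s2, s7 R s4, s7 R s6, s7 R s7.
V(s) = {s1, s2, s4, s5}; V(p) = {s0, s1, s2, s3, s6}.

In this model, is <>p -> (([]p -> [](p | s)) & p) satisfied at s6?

At s6: <>p is true, ([]p -> [](p | s)) & p is true, so <>p -> (([]p -> [](p | s)) & p) is true.
  At s6: <>p requires p at some successor in {s2, s7}.
    p holds at s2, so <>p is true at s6.
  At s6: []p -> [](p | s) is true, p is true, so ([]p -> [](p | s)) & p is true.
    At s6: []p is false, [](p | s) is false, so []p -> [](p | s) is true.
      At s6: []p requires p at every successor {s2, s7}.
        p fails at s7, so []p is false at s6.
      At s6: [](p | s) requires p | s at every successor {s2, s7}.
        p | s fails at s7, so [](p | s) is false at s6.

Yes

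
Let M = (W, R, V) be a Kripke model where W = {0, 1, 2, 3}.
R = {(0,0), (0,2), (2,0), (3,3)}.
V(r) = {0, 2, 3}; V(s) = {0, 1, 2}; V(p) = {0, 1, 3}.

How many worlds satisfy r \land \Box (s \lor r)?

Let φ = r \land \Box (s \lor r). Evaluate φ at each world:
  0 (successors {0, 2}): φ is true.
  1 (successors ∅): φ is false.
  2 (successors {0}): φ is true.
  3 (successors {3}): φ is true.
For instance, at 3:
  At 3: r is true, \Box (s \lor r) is true, so r \land \Box (s \lor r) is true.
    At 3: \Box (s \lor r) requires s \lor r at every successor {3}.
      At 3: s \lor r is true.
    So \Box (s \lor r) is true at 3.
Satisfying worlds: {0, 2, 3}

3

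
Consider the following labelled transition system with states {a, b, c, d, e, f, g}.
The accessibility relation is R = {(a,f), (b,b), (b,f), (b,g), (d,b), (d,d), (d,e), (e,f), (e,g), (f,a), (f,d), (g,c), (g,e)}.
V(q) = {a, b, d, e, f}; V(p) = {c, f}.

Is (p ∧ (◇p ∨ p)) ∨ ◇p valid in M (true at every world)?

Recall that ◇ψ holds at a world iff ψ holds at some accessible world.
Let φ = (p ∧ (◇p ∨ p)) ∨ ◇p. Evaluate φ at each world:
  a (successors {f}): φ is true.
  b (successors {b, f, g}): φ is true.
  c (successors ∅): φ is true.
  d (successors {b, d, e}): φ is false.
  e (successors {f, g}): φ is true.
  f (successors {a, d}): φ is true.
  g (successors {c, e}): φ is true.
Detail at d (counterexample):
  At d: p ∧ (◇p ∨ p) is false, ◇p is false, so (p ∧ (◇p ∨ p)) ∨ ◇p is false.
    At d: p is false, ◇p ∨ p is false, so p ∧ (◇p ∨ p) is false.
      At d: ◇p is false, p is false, so ◇p ∨ p is false.
    At d: ◇p requires p at some successor in {b, d, e}.
      At b: p is false.
      At d: p is false.
      At e: p is false.
    So ◇p is false at d.

No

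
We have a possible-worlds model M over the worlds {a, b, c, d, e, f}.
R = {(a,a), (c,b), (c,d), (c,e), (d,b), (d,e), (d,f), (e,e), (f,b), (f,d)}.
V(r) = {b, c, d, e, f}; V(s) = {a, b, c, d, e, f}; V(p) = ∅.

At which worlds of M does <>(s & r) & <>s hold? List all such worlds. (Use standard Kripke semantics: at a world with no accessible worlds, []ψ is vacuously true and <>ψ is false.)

c, d, e, f

Let φ = <>(s & r) & <>s. Evaluate φ at each world:
  a (successors {a}): φ is false.
  b (successors ∅): φ is false.
  c (successors {b, d, e}): φ is true.
  d (successors {b, e, f}): φ is true.
  e (successors {e}): φ is true.
  f (successors {b, d}): φ is true.
For instance, at a:
  At a: <>(s & r) is false, <>s is true, so <>(s & r) & <>s is false.
    At a: <>(s & r) requires s & r at some successor in {a}.
      At a: s & r is false.
    So <>(s & r) is false at a.
    At a: <>s requires s at some successor in {a}.
      s holds at a, so <>s is true at a.
Satisfying worlds: {c, d, e, f}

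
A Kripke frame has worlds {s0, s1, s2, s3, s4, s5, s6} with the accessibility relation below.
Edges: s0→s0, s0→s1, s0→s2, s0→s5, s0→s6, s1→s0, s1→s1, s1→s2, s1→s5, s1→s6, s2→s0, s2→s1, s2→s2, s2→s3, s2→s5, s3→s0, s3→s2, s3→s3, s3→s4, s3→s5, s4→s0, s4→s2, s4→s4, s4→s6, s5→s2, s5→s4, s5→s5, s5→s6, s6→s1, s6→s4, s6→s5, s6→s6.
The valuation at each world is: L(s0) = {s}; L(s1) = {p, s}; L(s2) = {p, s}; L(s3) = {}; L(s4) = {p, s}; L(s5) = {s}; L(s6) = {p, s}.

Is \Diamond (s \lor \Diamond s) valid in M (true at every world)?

Yes

Let φ = \Diamond (s \lor \Diamond s). Evaluate φ at each world:
  s0 (successors {s0, s1, s2, s5, s6}): φ is true.
  s1 (successors {s0, s1, s2, s5, s6}): φ is true.
  s2 (successors {s0, s1, s2, s3, s5}): φ is true.
  s3 (successors {s0, s2, s3, s4, s5}): φ is true.
  s4 (successors {s0, s2, s4, s6}): φ is true.
  s5 (successors {s2, s4, s5, s6}): φ is true.
  s6 (successors {s1, s4, s5, s6}): φ is true.
For instance, at s5:
  At s5: \Diamond (s \lor \Diamond s) requires s \lor \Diamond s at some successor in {s2, s4, s5, s6}.
    s \lor \Diamond s holds at s2, so \Diamond (s \lor \Diamond s) is true at s5.
      At s2: s is true, \Diamond s is true, so s \lor \Diamond s is true.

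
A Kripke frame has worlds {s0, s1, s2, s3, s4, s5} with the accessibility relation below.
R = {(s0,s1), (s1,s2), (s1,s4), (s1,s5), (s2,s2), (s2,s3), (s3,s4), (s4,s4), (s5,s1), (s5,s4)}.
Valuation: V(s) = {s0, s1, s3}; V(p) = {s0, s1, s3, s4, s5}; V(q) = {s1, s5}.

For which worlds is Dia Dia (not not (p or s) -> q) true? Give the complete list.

s0, s1, s2, s5

Recall that Dia ψ holds at a world iff ψ holds at some accessible world.
Let φ = Dia Dia (not not (p or s) -> q). Evaluate φ at each world:
  s0 (successors {s1}): φ is true.
  s1 (successors {s2, s4, s5}): φ is true.
  s2 (successors {s2, s3}): φ is true.
  s3 (successors {s4}): φ is false.
  s4 (successors {s4}): φ is false.
  s5 (successors {s1, s4}): φ is true.
For instance, at s1:
  At s1: Dia Dia (not not (p or s) -> q) requires Dia (not not (p or s) -> q) at some successor in {s2, s4, s5}.
    Dia (not not (p or s) -> q) holds at s2, so Dia Dia (not not (p or s) -> q) is true at s1.
      At s2: Dia (not not (p or s) -> q) requires not not (p or s) -> q at some successor in {s2, s3}.
        not not (p or s) -> q holds at s2, so Dia (not not (p or s) -> q) is true at s2.
Satisfying worlds: {s0, s1, s2, s5}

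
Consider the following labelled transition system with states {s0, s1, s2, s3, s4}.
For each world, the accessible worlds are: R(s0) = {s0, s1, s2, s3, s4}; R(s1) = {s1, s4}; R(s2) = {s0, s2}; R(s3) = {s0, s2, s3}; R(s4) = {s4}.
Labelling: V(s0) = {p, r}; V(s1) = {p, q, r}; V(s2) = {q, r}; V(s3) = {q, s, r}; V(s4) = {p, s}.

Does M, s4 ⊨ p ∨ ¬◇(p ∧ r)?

Yes

At s4: p is true, ¬◇(p ∧ r) is true, so p ∨ ¬◇(p ∧ r) is true.
  At s4: ◇(p ∧ r) is false, so ¬◇(p ∧ r) is true.
    At s4: ◇(p ∧ r) requires p ∧ r at some successor in {s4}.
      At s4: p ∧ r is false.
    So ◇(p ∧ r) is false at s4.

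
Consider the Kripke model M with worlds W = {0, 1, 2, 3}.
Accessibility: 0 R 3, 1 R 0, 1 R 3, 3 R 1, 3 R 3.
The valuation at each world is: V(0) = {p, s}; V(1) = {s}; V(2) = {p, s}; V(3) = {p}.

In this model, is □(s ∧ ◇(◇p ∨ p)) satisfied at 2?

At 2: no accessible worlds, so □(s ∧ ◇(◇p ∨ p)) holds vacuously.

Yes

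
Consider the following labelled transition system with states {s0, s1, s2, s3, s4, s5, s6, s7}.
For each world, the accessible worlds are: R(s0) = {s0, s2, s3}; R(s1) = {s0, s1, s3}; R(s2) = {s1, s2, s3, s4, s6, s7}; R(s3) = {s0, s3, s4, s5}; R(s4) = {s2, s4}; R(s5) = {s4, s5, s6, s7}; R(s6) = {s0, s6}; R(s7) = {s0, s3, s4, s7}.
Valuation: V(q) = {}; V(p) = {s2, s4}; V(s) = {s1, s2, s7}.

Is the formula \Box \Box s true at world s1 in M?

Recall that \Box ψ holds at a world iff ψ holds at every accessible world, and \Diamond ψ holds iff ψ holds at some accessible world.
At s1: \Box \Box s requires \Box s at every successor {s0, s1, s3}.
  \Box s fails at s0, so \Box \Box s is false at s1.
    At s0: \Box s requires s at every successor {s0, s2, s3}.
      s fails at s0, so \Box s is false at s0.

No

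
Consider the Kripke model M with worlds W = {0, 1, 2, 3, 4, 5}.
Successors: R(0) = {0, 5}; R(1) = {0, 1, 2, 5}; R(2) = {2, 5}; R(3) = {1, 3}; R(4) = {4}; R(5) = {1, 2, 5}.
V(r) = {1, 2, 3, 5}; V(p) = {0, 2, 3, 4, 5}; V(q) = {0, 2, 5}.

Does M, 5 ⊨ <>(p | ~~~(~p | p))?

Yes

Recall that <>ψ holds at a world iff ψ holds at some accessible world.
At 5: <>(p | ~~~(~p | p)) requires p | ~~~(~p | p) at some successor in {1, 2, 5}.
  p | ~~~(~p | p) holds at 2, so <>(p | ~~~(~p | p)) is true at 5.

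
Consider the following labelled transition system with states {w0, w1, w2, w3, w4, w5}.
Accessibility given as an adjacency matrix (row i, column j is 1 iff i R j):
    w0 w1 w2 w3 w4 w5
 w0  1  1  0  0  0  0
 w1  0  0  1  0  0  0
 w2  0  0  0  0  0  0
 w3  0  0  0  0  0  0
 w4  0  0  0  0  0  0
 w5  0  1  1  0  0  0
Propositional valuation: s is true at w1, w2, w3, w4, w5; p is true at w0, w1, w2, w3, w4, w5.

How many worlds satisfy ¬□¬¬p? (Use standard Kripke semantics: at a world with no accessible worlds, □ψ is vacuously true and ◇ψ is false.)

0

Let φ = ¬□¬¬p. Evaluate φ at each world:
  w0 (successors {w0, w1}): φ is false.
  w1 (successors {w2}): φ is false.
  w2 (successors ∅): φ is false.
  w3 (successors ∅): φ is false.
  w4 (successors ∅): φ is false.
  w5 (successors {w1, w2}): φ is false.
For instance, at w0:
  At w0: □¬¬p is true, so ¬□¬¬p is false.
    At w0: □¬¬p requires ¬¬p at every successor {w0, w1}.
      At w0: ¬¬p is true.
      At w1: ¬¬p is true.
    So □¬¬p is true at w0.
Satisfying worlds: none.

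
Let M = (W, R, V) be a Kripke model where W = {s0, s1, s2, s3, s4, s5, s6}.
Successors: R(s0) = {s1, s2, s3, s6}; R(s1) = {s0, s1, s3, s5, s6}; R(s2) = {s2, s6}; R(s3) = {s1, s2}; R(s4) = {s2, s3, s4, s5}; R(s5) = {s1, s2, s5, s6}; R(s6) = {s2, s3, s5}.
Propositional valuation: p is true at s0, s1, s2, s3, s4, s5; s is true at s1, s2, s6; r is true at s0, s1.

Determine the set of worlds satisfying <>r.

s0, s1, s3, s5

Let φ = <>r. Evaluate φ at each world:
  s0 (successors {s1, s2, s3, s6}): φ is true.
  s1 (successors {s0, s1, s3, s5, s6}): φ is true.
  s2 (successors {s2, s6}): φ is false.
  s3 (successors {s1, s2}): φ is true.
  s4 (successors {s2, s3, s4, s5}): φ is false.
  s5 (successors {s1, s2, s5, s6}): φ is true.
  s6 (successors {s2, s3, s5}): φ is false.
For instance, at s1:
  At s1: <>r requires r at some successor in {s0, s1, s3, s5, s6}.
    r holds at s0, so <>r is true at s1.
Satisfying worlds: {s0, s1, s3, s5}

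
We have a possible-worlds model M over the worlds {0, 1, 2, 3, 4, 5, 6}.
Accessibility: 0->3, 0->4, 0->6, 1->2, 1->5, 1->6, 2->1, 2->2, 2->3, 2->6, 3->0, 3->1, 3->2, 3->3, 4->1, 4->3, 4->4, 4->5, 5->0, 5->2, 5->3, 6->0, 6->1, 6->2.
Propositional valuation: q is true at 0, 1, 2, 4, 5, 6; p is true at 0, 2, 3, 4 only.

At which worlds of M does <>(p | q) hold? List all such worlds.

0, 1, 2, 3, 4, 5, 6

Let φ = <>(p | q). Evaluate φ at each world:
  0 (successors {3, 4, 6}): φ is true.
  1 (successors {2, 5, 6}): φ is true.
  2 (successors {1, 2, 3, 6}): φ is true.
  3 (successors {0, 1, 2, 3}): φ is true.
  4 (successors {1, 3, 4, 5}): φ is true.
  5 (successors {0, 2, 3}): φ is true.
  6 (successors {0, 1, 2}): φ is true.
For instance, at 1:
  At 1: <>(p | q) requires p | q at some successor in {2, 5, 6}.
    p | q holds at 2, so <>(p | q) is true at 1.
Satisfying worlds: {0, 1, 2, 3, 4, 5, 6}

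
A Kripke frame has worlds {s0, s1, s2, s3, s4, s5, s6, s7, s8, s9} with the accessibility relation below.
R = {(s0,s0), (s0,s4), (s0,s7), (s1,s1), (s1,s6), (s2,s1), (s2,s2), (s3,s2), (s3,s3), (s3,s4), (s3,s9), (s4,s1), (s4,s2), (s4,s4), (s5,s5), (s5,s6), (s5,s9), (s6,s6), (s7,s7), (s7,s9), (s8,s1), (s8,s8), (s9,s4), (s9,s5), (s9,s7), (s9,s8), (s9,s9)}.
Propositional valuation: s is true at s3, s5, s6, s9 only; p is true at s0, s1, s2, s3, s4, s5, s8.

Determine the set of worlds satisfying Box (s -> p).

Recall that Box ψ holds at a world iff ψ holds at every accessible world, and Dia ψ holds iff ψ holds at some accessible world.
Let φ = Box (s -> p). Evaluate φ at each world:
  s0 (successors {s0, s4, s7}): φ is true.
  s1 (successors {s1, s6}): φ is false.
  s2 (successors {s1, s2}): φ is true.
  s3 (successors {s2, s3, s4, s9}): φ is false.
  s4 (successors {s1, s2, s4}): φ is true.
  s5 (successors {s5, s6, s9}): φ is false.
  s6 (successors {s6}): φ is false.
  s7 (successors {s7, s9}): φ is false.
  s8 (successors {s1, s8}): φ is true.
  s9 (successors {s4, s5, s7, s8, s9}): φ is false.
For instance, at s2:
  At s2: Box (s -> p) requires s -> p at every successor {s1, s2}.
    At s1: s -> p is true.
    At s2: s -> p is true.
  So Box (s -> p) is true at s2.
Satisfying worlds: {s0, s2, s4, s8}

s0, s2, s4, s8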